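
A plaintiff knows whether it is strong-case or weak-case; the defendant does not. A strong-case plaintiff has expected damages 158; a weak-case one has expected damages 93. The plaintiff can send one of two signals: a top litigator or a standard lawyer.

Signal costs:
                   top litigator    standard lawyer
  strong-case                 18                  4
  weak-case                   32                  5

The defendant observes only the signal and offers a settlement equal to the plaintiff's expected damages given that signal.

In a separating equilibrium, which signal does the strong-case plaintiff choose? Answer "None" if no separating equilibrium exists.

None

Try strong-case → top litigator, weak-case → standard lawyer:
  If types separate, top litigator earns payment 158 and standard lawyer earns 93.
  Strong-case: top litigator gives 158 − 18 = 140; standard lawyer gives 93 − 4 = 89. No deviation. ✓
  Weak-case: standard lawyer gives 93 − 5 = 88; top litigator gives 158 − 32 = 126. Would deviate. ✗
Try strong-case → standard lawyer, weak-case → top litigator:
  If types separate, standard lawyer earns payment 158 and top litigator earns 93.
  Strong-case: standard lawyer gives 158 − 4 = 154; top litigator gives 93 − 18 = 75. No deviation. ✓
  Weak-case: top litigator gives 93 − 32 = 61; standard lawyer gives 158 − 5 = 153. Would deviate. ✗
Neither assignment is incentive-compatible.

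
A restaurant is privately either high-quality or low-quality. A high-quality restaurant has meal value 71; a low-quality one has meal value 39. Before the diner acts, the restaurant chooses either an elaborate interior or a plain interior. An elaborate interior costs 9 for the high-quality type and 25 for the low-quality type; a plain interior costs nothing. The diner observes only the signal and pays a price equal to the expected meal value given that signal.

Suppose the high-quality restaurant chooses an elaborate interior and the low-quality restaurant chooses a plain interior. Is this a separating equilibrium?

Under separation the diner infers type exactly: elaborate interior → high-quality (pays 71), plain interior → low-quality (pays 39).
High-quality: elaborate interior gives 71 − 9 = 62; plain interior gives 39 − 0 = 39. No deviation. ✓
Low-quality: plain interior gives 39 − 0 = 39; elaborate interior gives 71 − 25 = 46. Would deviate. ✗

No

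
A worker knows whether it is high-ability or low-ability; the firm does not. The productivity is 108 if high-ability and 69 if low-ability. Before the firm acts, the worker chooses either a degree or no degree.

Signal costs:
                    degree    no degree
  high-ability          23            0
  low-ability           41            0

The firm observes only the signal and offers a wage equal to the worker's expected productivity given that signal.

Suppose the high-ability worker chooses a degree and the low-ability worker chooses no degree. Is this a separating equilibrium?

Yes

If types separate, degree earns payment 108 and no degree earns 69.
High-ability: degree gives 108 − 23 = 85; no degree gives 69 − 0 = 69. No deviation. ✓
Low-ability: no degree gives 69 − 0 = 69; degree gives 108 − 41 = 67. No deviation. ✓
Both incentive constraints hold.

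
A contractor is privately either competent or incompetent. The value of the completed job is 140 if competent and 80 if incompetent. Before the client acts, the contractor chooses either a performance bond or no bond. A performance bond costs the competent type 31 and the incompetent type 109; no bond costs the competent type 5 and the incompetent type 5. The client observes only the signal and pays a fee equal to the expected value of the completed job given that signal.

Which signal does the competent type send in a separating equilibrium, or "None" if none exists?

Try competent → bond, incompetent → no bond:
  Under separation the client infers type exactly: bond → competent (pays 140), no bond → incompetent (pays 80).
  Competent: bond gives 140 − 31 = 109; no bond gives 80 − 5 = 75. No deviation. ✓
  Incompetent: no bond gives 80 − 5 = 75; bond gives 140 − 109 = 31. No deviation. ✓
Both hold — the competent type sends bond.

bond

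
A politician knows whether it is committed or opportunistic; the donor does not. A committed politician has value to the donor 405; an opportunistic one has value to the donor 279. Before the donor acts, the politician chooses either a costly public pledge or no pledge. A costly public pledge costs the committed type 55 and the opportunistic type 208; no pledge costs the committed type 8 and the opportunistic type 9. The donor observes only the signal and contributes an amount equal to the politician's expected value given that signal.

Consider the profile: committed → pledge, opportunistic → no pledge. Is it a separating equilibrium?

Yes

If types separate, pledge earns payment 405 and no pledge earns 279.
Committed: pledge gives 405 − 55 = 350; no pledge gives 279 − 8 = 271. No deviation. ✓
Opportunistic: no pledge gives 279 − 9 = 270; pledge gives 405 − 208 = 197. No deviation. ✓
Neither type gains from mimicking the other.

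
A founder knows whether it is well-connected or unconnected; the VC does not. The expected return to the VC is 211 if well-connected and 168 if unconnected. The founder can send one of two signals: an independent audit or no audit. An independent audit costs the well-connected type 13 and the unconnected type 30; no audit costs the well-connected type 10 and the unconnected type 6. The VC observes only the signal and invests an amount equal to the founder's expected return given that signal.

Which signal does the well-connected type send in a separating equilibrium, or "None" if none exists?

Try well-connected → audit, unconnected → no audit:
  Under separation the VC infers type exactly: audit → well-connected (pays 211), no audit → unconnected (pays 168).
  Well-connected: audit gives 211 − 13 = 198; no audit gives 168 − 10 = 158. No deviation. ✓
  Unconnected: no audit gives 168 − 6 = 162; audit gives 211 − 30 = 181. Would deviate. ✗
Try well-connected → no audit, unconnected → audit:
  Under separation the VC infers type exactly: no audit → well-connected (pays 211), audit → unconnected (pays 168).
  Well-connected: no audit gives 211 − 10 = 201; audit gives 168 − 13 = 155. No deviation. ✓
  Unconnected: audit gives 168 − 30 = 138; no audit gives 211 − 6 = 205. Would deviate. ✗
Neither assignment is incentive-compatible.

None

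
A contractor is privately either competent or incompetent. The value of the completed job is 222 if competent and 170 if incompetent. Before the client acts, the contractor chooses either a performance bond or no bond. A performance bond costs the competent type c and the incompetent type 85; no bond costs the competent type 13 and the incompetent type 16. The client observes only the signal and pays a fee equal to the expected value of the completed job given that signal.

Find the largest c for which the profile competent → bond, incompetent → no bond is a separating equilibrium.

Under separation: bond → competent (pays 222); no bond → incompetent (pays 170).
Incompetent: 170 − 16 = 154 ≥ 222 − 85 = 137. Holds regardless of c. ✓
Competent: 222 − c ≥ 170 − 13, so c ≤ 222 − 157 = 65.

65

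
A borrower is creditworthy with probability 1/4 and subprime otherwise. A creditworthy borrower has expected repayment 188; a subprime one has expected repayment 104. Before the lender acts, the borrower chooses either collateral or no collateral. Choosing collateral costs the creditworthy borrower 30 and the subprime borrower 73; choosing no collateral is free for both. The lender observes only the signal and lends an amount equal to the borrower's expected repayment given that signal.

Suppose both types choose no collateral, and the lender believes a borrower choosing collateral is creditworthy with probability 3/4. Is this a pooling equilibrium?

No

On the equilibrium path (no collateral) the lender holds the prior 1/4 and pays 1/4·188 + 3/4·104 = 125. Off-path (collateral) belief 3/4 gives 3/4·188 + 1/4·104 = 167.
Creditworthy: no collateral gives 125 − 0 = 125; collateral gives 167 − 30 = 137. Deviates. ✗
Subprime: no collateral gives 125 − 0 = 125; collateral gives 167 − 73 = 94. Stays. ✓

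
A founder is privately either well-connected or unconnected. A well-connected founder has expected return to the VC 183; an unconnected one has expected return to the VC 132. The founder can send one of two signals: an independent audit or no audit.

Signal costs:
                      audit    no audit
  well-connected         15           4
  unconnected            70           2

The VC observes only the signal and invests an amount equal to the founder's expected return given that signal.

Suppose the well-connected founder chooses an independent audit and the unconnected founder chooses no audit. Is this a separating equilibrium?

Under separation the VC infers type exactly: audit → well-connected (pays 183), no audit → unconnected (pays 132).
Well-connected: audit gives 183 − 15 = 168; no audit gives 132 − 4 = 128. No deviation. ✓
Unconnected: no audit gives 132 − 2 = 130; audit gives 183 − 70 = 113. No deviation. ✓
Both incentive constraints hold.

Yes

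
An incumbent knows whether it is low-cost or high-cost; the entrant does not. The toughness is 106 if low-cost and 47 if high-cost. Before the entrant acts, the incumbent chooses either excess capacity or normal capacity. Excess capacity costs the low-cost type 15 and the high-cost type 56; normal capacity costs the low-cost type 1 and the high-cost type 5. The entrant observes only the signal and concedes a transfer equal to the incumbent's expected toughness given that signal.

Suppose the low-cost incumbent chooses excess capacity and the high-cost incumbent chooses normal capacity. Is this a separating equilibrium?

No

If types separate, excess capacity earns payment 106 and normal capacity earns 47.
Low-cost: excess capacity gives 106 − 15 = 91; normal capacity gives 47 − 1 = 46. No deviation. ✓
High-cost: normal capacity gives 47 − 5 = 42; excess capacity gives 106 − 56 = 50. Would deviate. ✗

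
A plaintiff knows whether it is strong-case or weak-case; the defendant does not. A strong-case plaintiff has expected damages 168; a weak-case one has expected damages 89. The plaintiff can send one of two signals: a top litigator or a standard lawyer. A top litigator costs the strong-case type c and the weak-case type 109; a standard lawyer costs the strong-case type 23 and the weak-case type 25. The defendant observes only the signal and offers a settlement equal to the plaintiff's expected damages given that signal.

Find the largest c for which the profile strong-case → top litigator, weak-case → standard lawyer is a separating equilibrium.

Under separation: top litigator → strong-case (pays 168); standard lawyer → weak-case (pays 89).
Weak-case: 89 − 25 = 64 ≥ 168 − 109 = 59. Holds regardless of c. ✓
Strong-case: 168 − c ≥ 89 − 23, so c ≤ 168 − 66 = 102.

102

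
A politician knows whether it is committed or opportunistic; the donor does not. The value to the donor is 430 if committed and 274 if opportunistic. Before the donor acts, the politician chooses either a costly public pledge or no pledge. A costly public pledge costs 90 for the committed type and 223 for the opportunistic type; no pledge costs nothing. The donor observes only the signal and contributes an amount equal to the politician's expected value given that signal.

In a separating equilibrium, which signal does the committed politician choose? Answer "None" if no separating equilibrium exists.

pledge

Try committed → pledge, opportunistic → no pledge:
  Under separation the donor infers type exactly: pledge → committed (pays 430), no pledge → opportunistic (pays 274).
  Committed: pledge gives 430 − 90 = 340; no pledge gives 274 − 0 = 274. No deviation. ✓
  Opportunistic: no pledge gives 274 − 0 = 274; pledge gives 430 − 223 = 207. No deviation. ✓
Both hold — the committed type sends pledge.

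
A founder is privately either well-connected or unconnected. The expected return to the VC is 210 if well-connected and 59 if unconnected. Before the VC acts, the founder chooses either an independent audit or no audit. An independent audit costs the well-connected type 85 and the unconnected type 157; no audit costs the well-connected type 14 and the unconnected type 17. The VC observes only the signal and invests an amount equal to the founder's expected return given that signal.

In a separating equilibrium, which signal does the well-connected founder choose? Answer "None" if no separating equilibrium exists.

None

Try well-connected → audit, unconnected → no audit:
  Under separation the VC infers type exactly: audit → well-connected (pays 210), no audit → unconnected (pays 59).
  Well-connected: audit gives 210 − 85 = 125; no audit gives 59 − 14 = 45. No deviation. ✓
  Unconnected: no audit gives 59 − 17 = 42; audit gives 210 − 157 = 53. Would deviate. ✗
Try well-connected → no audit, unconnected → audit:
  Under separation the VC infers type exactly: no audit → well-connected (pays 210), audit → unconnected (pays 59).
  Well-connected: no audit gives 210 − 14 = 196; audit gives 59 − 85 = -26. No deviation. ✓
  Unconnected: audit gives 59 − 157 = -98; no audit gives 210 − 17 = 193. Would deviate. ✗
Neither assignment is incentive-compatible.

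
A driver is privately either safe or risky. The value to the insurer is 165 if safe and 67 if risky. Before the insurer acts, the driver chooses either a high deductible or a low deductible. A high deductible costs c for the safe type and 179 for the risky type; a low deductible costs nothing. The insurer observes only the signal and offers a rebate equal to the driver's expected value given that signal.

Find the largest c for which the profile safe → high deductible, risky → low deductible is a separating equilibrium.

Under separation: high deductible → safe (pays 165); low deductible → risky (pays 67).
Risky: 67 − 0 = 67 ≥ 165 − 179 = -14. Holds regardless of c. ✓
Safe: 165 − c ≥ 67 − 0, so c ≤ 165 − 67 = 98.

98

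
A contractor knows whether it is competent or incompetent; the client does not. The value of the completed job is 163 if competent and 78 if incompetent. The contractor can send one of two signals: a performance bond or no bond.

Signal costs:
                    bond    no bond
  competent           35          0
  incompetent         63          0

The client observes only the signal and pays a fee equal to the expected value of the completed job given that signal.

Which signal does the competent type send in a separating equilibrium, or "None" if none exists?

None

Try competent → bond, incompetent → no bond:
  If types separate, bond earns payment 163 and no bond earns 78.
  Competent: bond gives 163 − 35 = 128; no bond gives 78 − 0 = 78. No deviation. ✓
  Incompetent: no bond gives 78 − 0 = 78; bond gives 163 − 63 = 100. Would deviate. ✗
Try competent → no bond, incompetent → bond:
  If types separate, no bond earns payment 163 and bond earns 78.
  Competent: no bond gives 163 − 0 = 163; bond gives 78 − 35 = 43. No deviation. ✓
  Incompetent: bond gives 78 − 63 = 15; no bond gives 163 − 0 = 163. Would deviate. ✗
Neither assignment is incentive-compatible.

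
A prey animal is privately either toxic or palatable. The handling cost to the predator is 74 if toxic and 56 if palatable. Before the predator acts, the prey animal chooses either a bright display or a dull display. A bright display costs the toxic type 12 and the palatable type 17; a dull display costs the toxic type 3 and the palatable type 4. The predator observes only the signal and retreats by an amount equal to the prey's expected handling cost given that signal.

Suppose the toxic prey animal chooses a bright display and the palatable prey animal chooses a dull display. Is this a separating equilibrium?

No

Under separation the predator infers type exactly: bright display → toxic (pays 74), dull display → palatable (pays 56).
Toxic: bright display gives 74 − 12 = 62; dull display gives 56 − 3 = 53. No deviation. ✓
Palatable: dull display gives 56 − 4 = 52; bright display gives 74 − 17 = 57. Would deviate. ✗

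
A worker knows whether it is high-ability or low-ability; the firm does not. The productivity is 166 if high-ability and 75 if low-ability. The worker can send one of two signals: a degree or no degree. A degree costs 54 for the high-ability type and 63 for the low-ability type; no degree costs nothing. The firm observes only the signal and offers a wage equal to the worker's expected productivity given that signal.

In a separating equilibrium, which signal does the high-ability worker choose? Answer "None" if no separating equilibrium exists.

Try high-ability → degree, low-ability → no degree:
  Under separation the firm infers type exactly: degree → high-ability (pays 166), no degree → low-ability (pays 75).
  High-ability: degree gives 166 − 54 = 112; no degree gives 75 − 0 = 75. No deviation. ✓
  Low-ability: no degree gives 75 − 0 = 75; degree gives 166 − 63 = 103. Would deviate. ✗
Try high-ability → no degree, low-ability → degree:
  Under separation the firm infers type exactly: no degree → high-ability (pays 166), degree → low-ability (pays 75).
  High-ability: no degree gives 166 − 0 = 166; degree gives 75 − 54 = 21. No deviation. ✓
  Low-ability: degree gives 75 − 63 = 12; no degree gives 166 − 0 = 166. Would deviate. ✗
Neither assignment is incentive-compatible.

None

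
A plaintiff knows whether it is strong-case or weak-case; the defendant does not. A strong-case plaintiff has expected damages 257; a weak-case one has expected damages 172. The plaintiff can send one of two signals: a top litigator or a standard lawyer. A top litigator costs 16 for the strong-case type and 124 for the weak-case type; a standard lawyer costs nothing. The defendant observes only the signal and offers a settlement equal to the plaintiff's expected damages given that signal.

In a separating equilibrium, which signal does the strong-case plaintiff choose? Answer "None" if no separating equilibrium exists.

Try strong-case → top litigator, weak-case → standard lawyer:
  If types separate, top litigator earns payment 257 and standard lawyer earns 172.
  Strong-case: top litigator gives 257 − 16 = 241; standard lawyer gives 172 − 0 = 172. No deviation. ✓
  Weak-case: standard lawyer gives 172 − 0 = 172; top litigator gives 257 − 124 = 133. No deviation. ✓
Both hold — the strong-case type sends top litigator.

top litigator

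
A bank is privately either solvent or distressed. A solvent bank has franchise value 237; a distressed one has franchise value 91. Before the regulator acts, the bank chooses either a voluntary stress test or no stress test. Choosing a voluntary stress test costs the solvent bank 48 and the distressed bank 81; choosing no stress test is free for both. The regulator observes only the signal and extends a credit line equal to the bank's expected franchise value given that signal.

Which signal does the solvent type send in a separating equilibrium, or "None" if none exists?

None

Try solvent → stress test, distressed → no stress test:
  If types separate, stress test earns payment 237 and no stress test earns 91.
  Solvent: stress test gives 237 − 48 = 189; no stress test gives 91 − 0 = 91. No deviation. ✓
  Distressed: no stress test gives 91 − 0 = 91; stress test gives 237 − 81 = 156. Would deviate. ✗
Try solvent → no stress test, distressed → stress test:
  If types separate, no stress test earns payment 237 and stress test earns 91.
  Solvent: no stress test gives 237 − 0 = 237; stress test gives 91 − 48 = 43. No deviation. ✓
  Distressed: stress test gives 91 − 81 = 10; no stress test gives 237 − 0 = 237. Would deviate. ✗
Neither assignment is incentive-compatible.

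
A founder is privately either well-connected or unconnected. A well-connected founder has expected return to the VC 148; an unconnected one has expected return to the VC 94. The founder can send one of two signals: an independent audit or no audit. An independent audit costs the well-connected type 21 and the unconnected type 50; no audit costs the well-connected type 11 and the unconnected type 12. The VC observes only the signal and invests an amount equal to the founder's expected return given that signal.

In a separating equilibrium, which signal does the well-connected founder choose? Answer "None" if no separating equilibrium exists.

Try well-connected → audit, unconnected → no audit:
  If types separate, audit earns payment 148 and no audit earns 94.
  Well-connected: audit gives 148 − 21 = 127; no audit gives 94 − 11 = 83. No deviation. ✓
  Unconnected: no audit gives 94 − 12 = 82; audit gives 148 − 50 = 98. Would deviate. ✗
Try well-connected → no audit, unconnected → audit:
  If types separate, no audit earns payment 148 and audit earns 94.
  Well-connected: no audit gives 148 − 11 = 137; audit gives 94 − 21 = 73. No deviation. ✓
  Unconnected: audit gives 94 − 50 = 44; no audit gives 148 − 12 = 136. Would deviate. ✗
Neither assignment is incentive-compatible.

None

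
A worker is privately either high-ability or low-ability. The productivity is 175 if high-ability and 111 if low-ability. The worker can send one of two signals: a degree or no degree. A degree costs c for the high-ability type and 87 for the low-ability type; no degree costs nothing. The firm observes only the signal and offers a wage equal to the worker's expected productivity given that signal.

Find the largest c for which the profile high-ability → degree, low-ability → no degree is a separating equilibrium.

Under separation: degree → high-ability (pays 175); no degree → low-ability (pays 111).
Low-ability: 111 − 0 = 111 ≥ 175 − 87 = 88. Holds regardless of c. ✓
High-ability: 175 − c ≥ 111 − 0, so c ≤ 175 − 111 = 64.

64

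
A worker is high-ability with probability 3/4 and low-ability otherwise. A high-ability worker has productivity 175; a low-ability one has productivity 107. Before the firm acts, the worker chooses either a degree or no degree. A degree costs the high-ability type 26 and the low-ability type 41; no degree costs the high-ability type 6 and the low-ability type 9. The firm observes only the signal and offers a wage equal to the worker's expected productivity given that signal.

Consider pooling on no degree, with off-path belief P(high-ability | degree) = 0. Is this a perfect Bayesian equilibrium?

Yes

At the pooled signal (no degree) the firm holds the prior 3/4 and pays 3/4·175 + 1/4·107 = 158. Off-path (degree) belief 0 gives 0·175 + 1·107 = 107.
High-ability: no degree gives 158 − 6 = 152; degree gives 107 − 26 = 81. Stays. ✓
Low-ability: no degree gives 158 − 9 = 149; degree gives 107 − 41 = 66. Stays. ✓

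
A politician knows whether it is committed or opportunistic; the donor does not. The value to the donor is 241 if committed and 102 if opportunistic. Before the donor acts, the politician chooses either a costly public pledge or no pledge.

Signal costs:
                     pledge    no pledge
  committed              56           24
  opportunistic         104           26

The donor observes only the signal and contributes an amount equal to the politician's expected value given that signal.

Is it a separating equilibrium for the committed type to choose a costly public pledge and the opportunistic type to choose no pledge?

No

Under separation the donor infers type exactly: pledge → committed (pays 241), no pledge → opportunistic (pays 102).
Committed: pledge gives 241 − 56 = 185; no pledge gives 102 − 24 = 78. No deviation. ✓
Opportunistic: no pledge gives 102 − 26 = 76; pledge gives 241 − 104 = 137. Would deviate. ✗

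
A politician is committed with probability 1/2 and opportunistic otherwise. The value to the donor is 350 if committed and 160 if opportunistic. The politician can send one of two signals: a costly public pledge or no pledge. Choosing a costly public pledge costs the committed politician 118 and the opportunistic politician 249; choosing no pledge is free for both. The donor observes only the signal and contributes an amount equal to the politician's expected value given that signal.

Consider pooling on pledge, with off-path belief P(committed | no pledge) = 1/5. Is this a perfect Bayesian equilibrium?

No

At the pooled signal (pledge) the donor holds the prior 1/2 and pays 1/2·350 + 1/2·160 = 255. Off-path (no pledge) belief 1/5 gives 1/5·350 + 4/5·160 = 198.
Committed: pledge gives 255 − 118 = 137; no pledge gives 198 − 0 = 198. Deviates. ✗
Opportunistic: pledge gives 255 − 249 = 6; no pledge gives 198 − 0 = 198. Deviates. ✗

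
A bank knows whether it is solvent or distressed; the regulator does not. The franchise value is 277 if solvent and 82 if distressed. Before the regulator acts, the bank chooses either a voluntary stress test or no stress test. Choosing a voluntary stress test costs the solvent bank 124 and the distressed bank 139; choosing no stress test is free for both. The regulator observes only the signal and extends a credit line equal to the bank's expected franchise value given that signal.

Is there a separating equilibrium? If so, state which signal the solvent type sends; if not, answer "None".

Try solvent → stress test, distressed → no stress test:
  If types separate, stress test earns payment 277 and no stress test earns 82.
  Solvent: stress test gives 277 − 124 = 153; no stress test gives 82 − 0 = 82. No deviation. ✓
  Distressed: no stress test gives 82 − 0 = 82; stress test gives 277 − 139 = 138. Would deviate. ✗
Try solvent → no stress test, distressed → stress test:
  If types separate, no stress test earns payment 277 and stress test earns 82.
  Solvent: no stress test gives 277 − 0 = 277; stress test gives 82 − 124 = -42. No deviation. ✓
  Distressed: stress test gives 82 − 139 = -57; no stress test gives 277 − 0 = 277. Would deviate. ✗
Neither assignment is incentive-compatible.

None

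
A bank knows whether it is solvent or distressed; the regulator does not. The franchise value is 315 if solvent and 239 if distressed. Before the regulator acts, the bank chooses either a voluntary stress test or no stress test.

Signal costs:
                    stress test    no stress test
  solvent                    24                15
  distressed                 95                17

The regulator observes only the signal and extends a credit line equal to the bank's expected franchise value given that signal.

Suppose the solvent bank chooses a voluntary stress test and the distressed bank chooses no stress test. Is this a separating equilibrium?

Under separation the regulator infers type exactly: stress test → solvent (pays 315), no stress test → distressed (pays 239).
Solvent: stress test gives 315 − 24 = 291; no stress test gives 239 − 15 = 224. No deviation. ✓
Distressed: no stress test gives 239 − 17 = 222; stress test gives 315 − 95 = 220. No deviation. ✓
Both incentive constraints hold.

Yes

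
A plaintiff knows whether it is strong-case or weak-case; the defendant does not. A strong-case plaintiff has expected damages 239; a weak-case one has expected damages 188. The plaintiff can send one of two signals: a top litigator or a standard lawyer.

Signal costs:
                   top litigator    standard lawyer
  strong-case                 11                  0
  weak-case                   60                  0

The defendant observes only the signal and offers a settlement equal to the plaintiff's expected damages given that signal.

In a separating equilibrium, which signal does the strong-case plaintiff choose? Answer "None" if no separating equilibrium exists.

top litigator

Try strong-case → top litigator, weak-case → standard lawyer:
  If types separate, top litigator earns payment 239 and standard lawyer earns 188.
  Strong-case: top litigator gives 239 − 11 = 228; standard lawyer gives 188 − 0 = 188. No deviation. ✓
  Weak-case: standard lawyer gives 188 − 0 = 188; top litigator gives 239 − 60 = 179. No deviation. ✓
Both hold — the strong-case type sends top litigator.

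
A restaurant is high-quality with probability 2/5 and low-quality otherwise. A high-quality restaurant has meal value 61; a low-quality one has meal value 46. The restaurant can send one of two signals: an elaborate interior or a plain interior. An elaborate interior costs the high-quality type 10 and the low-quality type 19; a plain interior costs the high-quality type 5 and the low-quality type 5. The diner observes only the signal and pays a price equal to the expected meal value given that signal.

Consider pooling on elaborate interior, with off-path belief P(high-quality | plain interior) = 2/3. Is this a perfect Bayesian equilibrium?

No

At the pooled signal (elaborate interior) the diner holds the prior 2/5 and pays 2/5·61 + 3/5·46 = 52. Off-path (plain interior) belief 2/3 gives 2/3·61 + 1/3·46 = 56.
High-quality: elaborate interior gives 52 − 10 = 42; plain interior gives 56 − 5 = 51. Deviates. ✗
Low-quality: elaborate interior gives 52 − 19 = 33; plain interior gives 56 − 5 = 51. Deviates. ✗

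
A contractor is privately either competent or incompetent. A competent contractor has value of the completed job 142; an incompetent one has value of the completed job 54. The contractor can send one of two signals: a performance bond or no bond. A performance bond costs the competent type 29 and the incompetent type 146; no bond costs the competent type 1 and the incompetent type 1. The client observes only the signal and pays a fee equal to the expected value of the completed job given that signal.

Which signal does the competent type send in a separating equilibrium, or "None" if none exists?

bond

Try competent → bond, incompetent → no bond:
  Under separation the client infers type exactly: bond → competent (pays 142), no bond → incompetent (pays 54).
  Competent: bond gives 142 − 29 = 113; no bond gives 54 − 1 = 53. No deviation. ✓
  Incompetent: no bond gives 54 − 1 = 53; bond gives 142 − 146 = -4. No deviation. ✓
Both hold — the competent type sends bond.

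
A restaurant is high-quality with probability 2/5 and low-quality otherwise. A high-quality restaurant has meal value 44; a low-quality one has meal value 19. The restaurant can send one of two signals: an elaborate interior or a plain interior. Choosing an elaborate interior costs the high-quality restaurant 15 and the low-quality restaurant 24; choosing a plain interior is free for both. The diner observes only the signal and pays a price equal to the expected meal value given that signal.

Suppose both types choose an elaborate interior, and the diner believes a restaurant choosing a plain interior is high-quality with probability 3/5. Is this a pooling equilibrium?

At the pooled signal (elaborate interior) the diner holds the prior 2/5 and pays 2/5·44 + 3/5·19 = 29. Off-path (plain interior) belief 3/5 gives 3/5·44 + 2/5·19 = 34.
High-quality: elaborate interior gives 29 − 15 = 14; plain interior gives 34 − 0 = 34. Deviates. ✗
Low-quality: elaborate interior gives 29 − 24 = 5; plain interior gives 34 − 0 = 34. Deviates. ✗

No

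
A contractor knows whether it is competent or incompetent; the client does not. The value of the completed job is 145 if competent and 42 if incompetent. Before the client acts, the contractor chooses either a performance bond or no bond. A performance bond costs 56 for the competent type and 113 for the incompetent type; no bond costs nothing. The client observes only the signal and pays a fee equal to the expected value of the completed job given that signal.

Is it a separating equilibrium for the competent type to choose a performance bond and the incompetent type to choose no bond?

Yes

If types separate, bond earns payment 145 and no bond earns 42.
Competent: bond gives 145 − 56 = 89; no bond gives 42 − 0 = 42. No deviation. ✓
Incompetent: no bond gives 42 − 0 = 42; bond gives 145 − 113 = 32. No deviation. ✓
Both incentive constraints hold.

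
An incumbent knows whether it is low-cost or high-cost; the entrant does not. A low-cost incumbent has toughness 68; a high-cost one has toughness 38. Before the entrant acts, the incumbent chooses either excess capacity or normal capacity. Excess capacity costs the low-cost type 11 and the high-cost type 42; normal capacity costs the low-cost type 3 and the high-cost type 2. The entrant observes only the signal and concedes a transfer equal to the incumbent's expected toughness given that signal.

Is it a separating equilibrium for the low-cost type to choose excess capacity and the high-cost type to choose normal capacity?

Yes

If types separate, excess capacity earns payment 68 and normal capacity earns 38.
Low-cost: excess capacity gives 68 − 11 = 57; normal capacity gives 38 − 3 = 35. No deviation. ✓
High-cost: normal capacity gives 38 − 2 = 36; excess capacity gives 68 − 42 = 26. No deviation. ✓
Both incentive constraints hold.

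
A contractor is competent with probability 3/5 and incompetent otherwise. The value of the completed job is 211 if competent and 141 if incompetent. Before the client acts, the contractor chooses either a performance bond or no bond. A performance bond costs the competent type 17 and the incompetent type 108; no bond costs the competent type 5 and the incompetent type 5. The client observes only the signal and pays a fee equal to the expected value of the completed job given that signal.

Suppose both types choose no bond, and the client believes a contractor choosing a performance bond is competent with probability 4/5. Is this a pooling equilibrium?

At the pooled signal (no bond) the client holds the prior 3/5 and pays 3/5·211 + 2/5·141 = 183. Off-path (bond) belief 4/5 gives 4/5·211 + 1/5·141 = 197.
Competent: no bond gives 183 − 5 = 178; bond gives 197 − 17 = 180. Deviates. ✗
Incompetent: no bond gives 183 − 5 = 178; bond gives 197 − 108 = 89. Stays. ✓

No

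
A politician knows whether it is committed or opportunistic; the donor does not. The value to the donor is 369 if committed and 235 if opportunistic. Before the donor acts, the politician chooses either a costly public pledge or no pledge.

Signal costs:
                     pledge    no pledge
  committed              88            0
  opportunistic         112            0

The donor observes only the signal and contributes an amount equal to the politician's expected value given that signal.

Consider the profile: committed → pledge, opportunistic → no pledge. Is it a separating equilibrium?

Under separation the donor infers type exactly: pledge → committed (pays 369), no pledge → opportunistic (pays 235).
Committed: pledge gives 369 − 88 = 281; no pledge gives 235 − 0 = 235. No deviation. ✓
Opportunistic: no pledge gives 235 − 0 = 235; pledge gives 369 − 112 = 257. Would deviate. ✗

No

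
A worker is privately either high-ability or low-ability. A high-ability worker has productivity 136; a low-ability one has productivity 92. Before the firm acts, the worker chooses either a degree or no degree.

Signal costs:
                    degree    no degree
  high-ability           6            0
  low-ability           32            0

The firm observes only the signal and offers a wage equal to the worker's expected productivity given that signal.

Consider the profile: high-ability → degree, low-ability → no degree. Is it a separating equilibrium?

If types separate, degree earns payment 136 and no degree earns 92.
High-ability: degree gives 136 − 6 = 130; no degree gives 92 − 0 = 92. No deviation. ✓
Low-ability: no degree gives 92 − 0 = 92; degree gives 136 − 32 = 104. Would deviate. ✗

No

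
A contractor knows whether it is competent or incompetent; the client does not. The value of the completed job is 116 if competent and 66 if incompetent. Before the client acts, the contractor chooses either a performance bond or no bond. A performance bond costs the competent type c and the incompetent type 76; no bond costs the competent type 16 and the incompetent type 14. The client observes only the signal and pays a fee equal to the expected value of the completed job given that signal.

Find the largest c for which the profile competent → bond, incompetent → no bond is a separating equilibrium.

Under separation: bond → competent (pays 116); no bond → incompetent (pays 66).
Incompetent: 66 − 14 = 52 ≥ 116 − 76 = 40. Holds regardless of c. ✓
Competent: 116 − c ≥ 66 − 16, so c ≤ 116 − 50 = 66.

66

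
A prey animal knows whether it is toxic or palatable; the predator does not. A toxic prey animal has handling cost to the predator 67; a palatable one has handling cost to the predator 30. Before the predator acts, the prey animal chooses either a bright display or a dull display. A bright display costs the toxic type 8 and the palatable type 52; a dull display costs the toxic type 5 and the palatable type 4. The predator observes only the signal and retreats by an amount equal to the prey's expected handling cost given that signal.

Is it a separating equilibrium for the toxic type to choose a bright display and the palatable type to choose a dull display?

Yes

If types separate, bright display earns payment 67 and dull display earns 30.
Toxic: bright display gives 67 − 8 = 59; dull display gives 30 − 5 = 25. No deviation. ✓
Palatable: dull display gives 30 − 4 = 26; bright display gives 67 − 52 = 15. No deviation. ✓
Both incentive constraints hold.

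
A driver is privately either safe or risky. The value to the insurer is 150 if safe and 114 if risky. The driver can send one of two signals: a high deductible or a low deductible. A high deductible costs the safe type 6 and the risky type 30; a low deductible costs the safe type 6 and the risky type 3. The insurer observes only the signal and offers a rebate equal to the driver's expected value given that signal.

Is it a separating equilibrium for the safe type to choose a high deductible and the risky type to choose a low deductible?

If types separate, high deductible earns payment 150 and low deductible earns 114.
Safe: high deductible gives 150 − 6 = 144; low deductible gives 114 − 6 = 108. No deviation. ✓
Risky: low deductible gives 114 − 3 = 111; high deductible gives 150 − 30 = 120. Would deviate. ✗

No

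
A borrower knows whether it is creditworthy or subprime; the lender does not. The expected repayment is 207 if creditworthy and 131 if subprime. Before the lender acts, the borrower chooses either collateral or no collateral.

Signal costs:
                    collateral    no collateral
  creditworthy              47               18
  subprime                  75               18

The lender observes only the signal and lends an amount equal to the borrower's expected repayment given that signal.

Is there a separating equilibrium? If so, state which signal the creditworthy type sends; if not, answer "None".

Try creditworthy → collateral, subprime → no collateral:
  If types separate, collateral earns payment 207 and no collateral earns 131.
  Creditworthy: collateral gives 207 − 47 = 160; no collateral gives 131 − 18 = 113. No deviation. ✓
  Subprime: no collateral gives 131 − 18 = 113; collateral gives 207 − 75 = 132. Would deviate. ✗
Try creditworthy → no collateral, subprime → collateral:
  If types separate, no collateral earns payment 207 and collateral earns 131.
  Creditworthy: no collateral gives 207 − 18 = 189; collateral gives 131 − 47 = 84. No deviation. ✓
  Subprime: collateral gives 131 − 75 = 56; no collateral gives 207 − 18 = 189. Would deviate. ✗
Neither assignment is incentive-compatible.

None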